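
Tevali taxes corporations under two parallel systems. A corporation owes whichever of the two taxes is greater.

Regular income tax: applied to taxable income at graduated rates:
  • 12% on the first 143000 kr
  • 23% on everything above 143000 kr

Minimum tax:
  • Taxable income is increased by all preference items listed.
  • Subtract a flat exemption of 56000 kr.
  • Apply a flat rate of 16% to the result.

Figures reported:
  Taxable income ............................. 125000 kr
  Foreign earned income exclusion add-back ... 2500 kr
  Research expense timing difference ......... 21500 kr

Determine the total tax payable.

Regular income tax:
  125000 kr × 12% = 15000 kr

Minimum tax:
  Adjusted income: 125000 kr + 2500 kr + 21500 kr = 149000 kr
  Less exemption 56000 kr → base 93000 kr
  93000 kr × 16% = 14880 kr

15000 kr > 14880 kr, so the regular income tax governs.

15000 kr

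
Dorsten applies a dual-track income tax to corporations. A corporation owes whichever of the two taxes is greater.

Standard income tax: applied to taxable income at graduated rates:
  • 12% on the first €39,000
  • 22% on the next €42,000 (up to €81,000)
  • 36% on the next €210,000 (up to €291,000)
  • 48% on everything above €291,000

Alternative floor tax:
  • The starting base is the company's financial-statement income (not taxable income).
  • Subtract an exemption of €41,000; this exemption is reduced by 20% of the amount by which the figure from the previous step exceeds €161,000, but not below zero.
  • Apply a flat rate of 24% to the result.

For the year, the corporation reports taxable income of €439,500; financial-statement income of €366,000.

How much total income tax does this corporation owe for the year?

Alternative floor tax:
  Base (financial-statement income): €366,000
  Exemption: 20% × (€366,000 − €161,000) = €41,000 ≥ €41,000, so the exemption is fully phased out
  Base: €366,000 − €0 = €366,000
  €366,000 × 24% = €87,840

Standard income tax:
  €39,000 × 12% = €4,680
  €42,000 × 22% = €9,240
  €210,000 × 36% = €75,600
  €148,500 × 48% = €71,280
  → €160,800

€160,800 > €87,840, so the standard income tax governs.

€160,800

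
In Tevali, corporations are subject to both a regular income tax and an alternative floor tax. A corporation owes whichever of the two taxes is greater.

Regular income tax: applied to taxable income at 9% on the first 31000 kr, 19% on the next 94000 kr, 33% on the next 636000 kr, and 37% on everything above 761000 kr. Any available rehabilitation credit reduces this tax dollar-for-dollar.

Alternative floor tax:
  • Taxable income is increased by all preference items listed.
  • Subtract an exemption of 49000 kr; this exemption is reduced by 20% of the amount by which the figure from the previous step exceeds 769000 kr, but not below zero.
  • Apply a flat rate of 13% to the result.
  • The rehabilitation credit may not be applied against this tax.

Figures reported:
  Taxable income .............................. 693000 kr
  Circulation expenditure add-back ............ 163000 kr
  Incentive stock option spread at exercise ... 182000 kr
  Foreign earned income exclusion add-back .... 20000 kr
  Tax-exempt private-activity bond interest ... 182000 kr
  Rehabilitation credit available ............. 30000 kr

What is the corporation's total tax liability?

178090 kr

Alternative floor tax:
  Adjusted income: 693000 kr + 163000 kr + 182000 kr + 20000 kr + 182000 kr = 1240000 kr
  Exemption: 20% × (1240000 kr − 769000 kr) = 94200 kr ≥ 49000 kr, so the exemption is fully phased out
  Base: 1240000 kr − 0 kr = 1240000 kr
  1240000 kr × 13% = 161200 kr

Regular income tax:
  31000 kr × 9% = 2790 kr
  94000 kr × 19% = 17860 kr
  568000 kr × 33% = 187440 kr
  → 208090 kr
  Less rehabilitation credit 30000 kr → 178090 kr

178090 kr > 161200 kr, so the regular income tax governs.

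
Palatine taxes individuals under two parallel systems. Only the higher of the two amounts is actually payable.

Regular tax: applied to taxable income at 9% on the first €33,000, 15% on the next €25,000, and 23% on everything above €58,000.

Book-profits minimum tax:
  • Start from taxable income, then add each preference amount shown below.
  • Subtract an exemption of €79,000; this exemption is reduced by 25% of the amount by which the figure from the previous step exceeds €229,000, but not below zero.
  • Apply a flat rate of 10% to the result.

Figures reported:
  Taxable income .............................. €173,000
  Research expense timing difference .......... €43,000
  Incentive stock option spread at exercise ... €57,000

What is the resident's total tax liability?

Regular tax:
  €33,000 × 9% = €2,970
  €25,000 × 15% = €3,750
  €115,000 × 23% = €26,450
  → €33,170

Book-profits minimum tax:
  Adjusted income: €173,000 + €43,000 + €57,000 = €273,000
  Exemption: €79,000 − 25% × (€273,000 − €229,000) = €79,000 − €11,000 = €68,000
  Base: €273,000 − €68,000 = €205,000
  €205,000 × 10% = €20,500

€33,170 > €20,500, so the regular tax governs.

€33,170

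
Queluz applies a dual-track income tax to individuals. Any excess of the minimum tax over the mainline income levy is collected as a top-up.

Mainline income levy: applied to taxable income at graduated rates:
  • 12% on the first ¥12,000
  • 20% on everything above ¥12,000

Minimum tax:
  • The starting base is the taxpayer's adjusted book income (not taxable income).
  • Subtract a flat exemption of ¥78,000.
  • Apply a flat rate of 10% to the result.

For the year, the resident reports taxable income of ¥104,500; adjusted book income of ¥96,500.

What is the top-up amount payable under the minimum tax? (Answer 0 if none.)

Minimum tax:
  Base (adjusted book income): ¥96,500
  Less exemption ¥78,000 → base ¥18,500
  ¥18,500 × 10% = ¥1,850

Mainline income levy:
  ¥12,000 × 12% = ¥1,440
  ¥92,500 × 20% = ¥18,500
  → ¥19,940

¥1,850 ≤ ¥19,940, so no add-on is due.

¥0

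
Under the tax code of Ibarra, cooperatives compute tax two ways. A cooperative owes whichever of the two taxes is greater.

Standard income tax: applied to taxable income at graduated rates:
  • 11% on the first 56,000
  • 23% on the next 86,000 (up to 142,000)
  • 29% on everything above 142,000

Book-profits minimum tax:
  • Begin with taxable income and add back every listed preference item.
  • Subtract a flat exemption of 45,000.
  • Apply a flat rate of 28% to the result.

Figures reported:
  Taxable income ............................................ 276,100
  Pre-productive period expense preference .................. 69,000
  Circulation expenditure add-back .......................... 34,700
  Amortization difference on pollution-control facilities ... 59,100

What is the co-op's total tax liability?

Standard income tax:
  56,000 × 11% = 6,160
  86,000 × 23% = 19,780
  134,100 × 29% = 38,889
  → 64,829

Book-profits minimum tax:
  Adjusted income: 276,100 + 69,000 + 34,700 + 59,100 = 438,900
  Less exemption 45,000 → base 393,900
  393,900 × 28% = 110,292

110,292 > 64,829, so the book-profits minimum tax is the binding amount.

110,292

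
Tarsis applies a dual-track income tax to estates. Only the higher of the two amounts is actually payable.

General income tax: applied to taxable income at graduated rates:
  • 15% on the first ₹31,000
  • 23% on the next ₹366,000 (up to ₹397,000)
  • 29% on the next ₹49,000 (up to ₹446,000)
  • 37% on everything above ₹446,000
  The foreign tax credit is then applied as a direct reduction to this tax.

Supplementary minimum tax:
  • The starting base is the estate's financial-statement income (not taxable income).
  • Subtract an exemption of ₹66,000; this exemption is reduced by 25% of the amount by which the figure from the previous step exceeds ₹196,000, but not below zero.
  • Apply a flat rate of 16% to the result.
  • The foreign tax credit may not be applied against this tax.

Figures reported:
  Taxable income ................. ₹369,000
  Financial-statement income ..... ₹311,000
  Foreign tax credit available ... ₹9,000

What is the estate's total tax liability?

₹73,390

General income tax:
  ₹31,000 × 15% = ₹4,650
  ₹338,000 × 23% = ₹77,740
  → ₹82,390
  Less foreign tax credit ₹9,000 → ₹73,390

Supplementary minimum tax:
  Base (financial-statement income): ₹311,000
  Exemption: ₹66,000 − 25% × (₹311,000 − ₹196,000) = ₹66,000 − ₹28,750 = ₹37,250
  Base: ₹311,000 − ₹37,250 = ₹273,750
  ₹273,750 × 16% = ₹43,800

₹73,390 > ₹43,800, so the general income tax governs.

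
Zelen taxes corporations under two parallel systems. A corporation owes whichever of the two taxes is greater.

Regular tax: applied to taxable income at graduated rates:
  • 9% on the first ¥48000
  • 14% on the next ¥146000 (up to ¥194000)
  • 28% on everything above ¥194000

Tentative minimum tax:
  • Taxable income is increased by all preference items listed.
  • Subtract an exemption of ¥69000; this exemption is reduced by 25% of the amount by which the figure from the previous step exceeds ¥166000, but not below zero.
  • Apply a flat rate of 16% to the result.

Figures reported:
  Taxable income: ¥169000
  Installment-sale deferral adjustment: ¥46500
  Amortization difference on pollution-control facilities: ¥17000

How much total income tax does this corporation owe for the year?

¥28820

Regular tax:
  ¥48000 × 9% = ¥4320
  ¥121000 × 14% = ¥16940
  → ¥21260

Tentative minimum tax:
  Adjusted income: ¥169000 + ¥46500 + ¥17000 = ¥232500
  Exemption: ¥69000 − 25% × (¥232500 − ¥166000) = ¥69000 − ¥16625 = ¥52375
  Base: ¥232500 − ¥52375 = ¥180125
  ¥180125 × 16% = ¥28820

¥28820 > ¥21260, so the tentative minimum tax is the binding amount.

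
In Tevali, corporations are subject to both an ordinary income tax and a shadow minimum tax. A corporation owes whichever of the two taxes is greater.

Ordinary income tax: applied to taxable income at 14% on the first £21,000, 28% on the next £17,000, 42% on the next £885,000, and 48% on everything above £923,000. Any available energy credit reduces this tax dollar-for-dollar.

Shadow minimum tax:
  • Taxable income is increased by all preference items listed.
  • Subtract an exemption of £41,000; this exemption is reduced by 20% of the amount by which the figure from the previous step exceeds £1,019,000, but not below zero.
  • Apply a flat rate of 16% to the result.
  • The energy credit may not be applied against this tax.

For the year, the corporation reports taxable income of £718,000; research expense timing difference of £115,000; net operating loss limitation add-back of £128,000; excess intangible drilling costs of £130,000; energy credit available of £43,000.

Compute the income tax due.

£250,300

Shadow minimum tax:
  Adjusted income: £718,000 + £115,000 + £128,000 + £130,000 = £1,091,000
  Exemption: £41,000 − 20% × (£1,091,000 − £1,019,000) = £41,000 − £14,400 = £26,600
  Base: £1,091,000 − £26,600 = £1,064,400
  £1,064,400 × 16% = £170,304

Ordinary income tax:
  £21,000 × 14% = £2,940
  £17,000 × 28% = £4,760
  £680,000 × 42% = £285,600
  → £293,300
  Less energy credit £43,000 → £250,300

£250,300 > £170,304, so the ordinary income tax governs.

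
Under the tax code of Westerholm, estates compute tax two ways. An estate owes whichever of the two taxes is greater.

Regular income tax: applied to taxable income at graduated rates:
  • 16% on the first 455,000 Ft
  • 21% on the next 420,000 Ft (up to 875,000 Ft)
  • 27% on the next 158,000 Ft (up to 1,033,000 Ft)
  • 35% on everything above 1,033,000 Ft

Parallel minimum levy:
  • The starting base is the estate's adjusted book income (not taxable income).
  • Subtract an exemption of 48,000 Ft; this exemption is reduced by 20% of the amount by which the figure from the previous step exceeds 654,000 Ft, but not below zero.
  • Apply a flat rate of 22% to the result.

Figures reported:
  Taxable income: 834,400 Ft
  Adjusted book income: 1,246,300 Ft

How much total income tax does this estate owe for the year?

274,186 Ft

Parallel minimum levy:
  Base (adjusted book income): 1,246,300 Ft
  Exemption: 20% × (1,246,300 Ft − 654,000 Ft) = 118,460 Ft ≥ 48,000 Ft, so the exemption is fully phased out
  Base: 1,246,300 Ft − 0 Ft = 1,246,300 Ft
  1,246,300 Ft × 22% = 274,186 Ft

Regular income tax:
  455,000 Ft × 16% = 72,800 Ft
  379,400 Ft × 21% = 79,674 Ft
  → 152,474 Ft

274,186 Ft > 152,474 Ft, so the parallel minimum levy is the binding amount.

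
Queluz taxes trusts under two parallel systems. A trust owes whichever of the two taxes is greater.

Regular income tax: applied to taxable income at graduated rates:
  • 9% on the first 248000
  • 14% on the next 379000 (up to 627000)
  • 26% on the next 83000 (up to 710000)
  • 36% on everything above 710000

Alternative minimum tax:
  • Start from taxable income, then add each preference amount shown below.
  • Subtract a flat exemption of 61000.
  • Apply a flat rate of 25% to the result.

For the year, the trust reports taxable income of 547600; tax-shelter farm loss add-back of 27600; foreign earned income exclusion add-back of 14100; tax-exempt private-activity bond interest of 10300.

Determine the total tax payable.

Alternative minimum tax:
  Adjusted income: 547600 + 27600 + 14100 + 10300 = 599600
  Less exemption 61000 → base 538600
  538600 × 25% = 134650

Regular income tax:
  248000 × 9% = 22320
  299600 × 14% = 41944
  → 64264

134650 > 64264, so the alternative minimum tax is the binding amount.

134650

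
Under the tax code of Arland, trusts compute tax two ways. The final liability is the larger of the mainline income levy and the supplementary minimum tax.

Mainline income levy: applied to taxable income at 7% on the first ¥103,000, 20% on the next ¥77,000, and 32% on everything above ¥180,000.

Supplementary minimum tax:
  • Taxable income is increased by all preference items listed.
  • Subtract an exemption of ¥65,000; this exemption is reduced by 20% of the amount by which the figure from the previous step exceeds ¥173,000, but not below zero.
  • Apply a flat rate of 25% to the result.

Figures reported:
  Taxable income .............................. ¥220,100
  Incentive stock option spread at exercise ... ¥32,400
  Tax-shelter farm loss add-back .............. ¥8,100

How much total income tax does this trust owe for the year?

Mainline income levy:
  ¥103,000 × 7% = ¥7,210
  ¥77,000 × 20% = ¥15,400
  ¥40,100 × 32% = ¥12,832
  → ¥35,442

Supplementary minimum tax:
  Adjusted income: ¥220,100 + ¥32,400 + ¥8,100 = ¥260,600
  Exemption: ¥65,000 − 20% × (¥260,600 − ¥173,000) = ¥65,000 − ¥17,520 = ¥47,480
  Base: ¥260,600 − ¥47,480 = ¥213,120
  ¥213,120 × 25% = ¥53,280

¥53,280 > ¥35,442, so the supplementary minimum tax is the binding amount.

¥53,280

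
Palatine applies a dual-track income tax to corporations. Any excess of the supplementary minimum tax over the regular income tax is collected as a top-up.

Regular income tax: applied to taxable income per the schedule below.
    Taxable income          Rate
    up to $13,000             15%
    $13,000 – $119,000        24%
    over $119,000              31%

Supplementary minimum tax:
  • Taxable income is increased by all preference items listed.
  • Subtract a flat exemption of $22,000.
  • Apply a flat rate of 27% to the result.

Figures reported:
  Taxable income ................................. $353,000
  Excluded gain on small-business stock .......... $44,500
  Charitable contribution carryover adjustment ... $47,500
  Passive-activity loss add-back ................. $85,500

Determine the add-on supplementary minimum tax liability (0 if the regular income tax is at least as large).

$37,365

Supplementary minimum tax:
  Adjusted income: $353,000 + $44,500 + $47,500 + $85,500 = $530,500
  Less exemption $22,000 → base $508,500
  $508,500 × 27% = $137,295

Regular income tax:
  $13,000 × 15% = $1,950
  $106,000 × 24% = $25,440
  $234,000 × 31% = $72,540
  → $99,930

Excess of supplementary minimum tax over regular income tax: $137,295 − $99,930 = $37,365.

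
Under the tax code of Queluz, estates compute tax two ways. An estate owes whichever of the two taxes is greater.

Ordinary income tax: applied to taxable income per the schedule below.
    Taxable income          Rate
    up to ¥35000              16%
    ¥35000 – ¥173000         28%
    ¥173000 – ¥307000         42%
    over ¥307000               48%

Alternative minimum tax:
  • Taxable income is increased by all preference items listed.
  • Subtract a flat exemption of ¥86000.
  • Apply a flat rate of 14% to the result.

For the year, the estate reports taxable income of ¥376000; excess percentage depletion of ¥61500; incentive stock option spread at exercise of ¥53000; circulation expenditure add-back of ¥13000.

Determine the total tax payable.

Alternative minimum tax:
  Adjusted income: ¥376000 + ¥61500 + ¥53000 + ¥13000 = ¥503500
  Less exemption ¥86000 → base ¥417500
  ¥417500 × 14% = ¥58450

Ordinary income tax:
  ¥35000 × 16% = ¥5600
  ¥138000 × 28% = ¥38640
  ¥134000 × 42% = ¥56280
  ¥69000 × 48% = ¥33120
  → ¥133640

¥133640 > ¥58450, so the ordinary income tax governs.

¥133640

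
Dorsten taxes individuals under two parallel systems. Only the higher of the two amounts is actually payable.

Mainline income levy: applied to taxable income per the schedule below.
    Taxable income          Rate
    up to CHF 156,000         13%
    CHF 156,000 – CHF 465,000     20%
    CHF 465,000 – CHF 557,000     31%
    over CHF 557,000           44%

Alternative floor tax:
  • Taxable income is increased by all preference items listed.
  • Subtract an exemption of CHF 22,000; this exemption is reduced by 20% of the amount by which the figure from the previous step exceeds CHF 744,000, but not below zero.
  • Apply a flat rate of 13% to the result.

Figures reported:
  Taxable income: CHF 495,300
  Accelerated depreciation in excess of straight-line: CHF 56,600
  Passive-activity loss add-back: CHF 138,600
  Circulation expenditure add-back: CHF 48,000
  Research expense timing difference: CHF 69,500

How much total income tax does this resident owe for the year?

CHF 103,844

Mainline income levy:
  CHF 156,000 × 13% = CHF 20,280
  CHF 309,000 × 20% = CHF 61,800
  CHF 30,300 × 31% = CHF 9,393
  → CHF 91,473

Alternative floor tax:
  Adjusted income: CHF 495,300 + CHF 56,600 + CHF 138,600 + CHF 48,000 + CHF 69,500 = CHF 808,000
  Exemption: CHF 22,000 − 20% × (CHF 808,000 − CHF 744,000) = CHF 22,000 − CHF 12,800 = CHF 9,200
  Base: CHF 808,000 − CHF 9,200 = CHF 798,800
  CHF 798,800 × 13% = CHF 103,844

CHF 103,844 > CHF 91,473, so the alternative floor tax is the binding amount.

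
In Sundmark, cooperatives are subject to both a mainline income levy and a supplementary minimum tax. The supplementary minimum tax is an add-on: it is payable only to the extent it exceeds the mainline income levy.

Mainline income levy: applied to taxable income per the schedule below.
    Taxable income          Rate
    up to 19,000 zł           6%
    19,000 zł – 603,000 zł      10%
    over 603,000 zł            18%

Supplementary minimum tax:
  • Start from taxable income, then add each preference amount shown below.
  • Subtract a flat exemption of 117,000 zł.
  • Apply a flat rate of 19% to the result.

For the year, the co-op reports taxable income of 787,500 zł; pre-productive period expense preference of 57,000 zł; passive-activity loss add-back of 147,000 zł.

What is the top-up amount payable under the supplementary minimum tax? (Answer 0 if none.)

73,405 zł

Supplementary minimum tax:
  Adjusted income: 787,500 zł + 57,000 zł + 147,000 zł = 991,500 zł
  Less exemption 117,000 zł → base 874,500 zł
  874,500 zł × 19% = 166,155 zł

Mainline income levy:
  19,000 zł × 6% = 1,140 zł
  584,000 zł × 10% = 58,400 zł
  184,500 zł × 18% = 33,210 zł
  → 92,750 zł

Excess of supplementary minimum tax over mainline income levy: 166,155 zł − 92,750 zł = 73,405 zł.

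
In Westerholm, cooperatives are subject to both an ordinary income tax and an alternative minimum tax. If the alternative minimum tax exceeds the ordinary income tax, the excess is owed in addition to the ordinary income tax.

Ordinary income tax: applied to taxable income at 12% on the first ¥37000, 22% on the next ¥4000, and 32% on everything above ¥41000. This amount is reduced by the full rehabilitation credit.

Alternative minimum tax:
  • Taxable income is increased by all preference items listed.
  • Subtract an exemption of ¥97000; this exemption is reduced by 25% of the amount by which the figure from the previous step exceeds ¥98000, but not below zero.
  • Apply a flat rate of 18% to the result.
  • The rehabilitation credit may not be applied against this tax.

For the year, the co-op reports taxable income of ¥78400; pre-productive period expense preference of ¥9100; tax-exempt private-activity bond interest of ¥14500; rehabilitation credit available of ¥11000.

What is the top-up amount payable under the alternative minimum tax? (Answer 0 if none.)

¥0

Alternative minimum tax:
  Adjusted income: ¥78400 + ¥9100 + ¥14500 = ¥102000
  Exemption: ¥97000 − 25% × (¥102000 − ¥98000) = ¥97000 − ¥1000 = ¥96000
  Base: ¥102000 − ¥96000 = ¥6000
  ¥6000 × 18% = ¥1080

Ordinary income tax:
  ¥37000 × 12% = ¥4440
  ¥4000 × 22% = ¥880
  ¥37400 × 32% = ¥11968
  → ¥17288
  Less rehabilitation credit ¥11000 → ¥6288

¥1080 ≤ ¥6288, so no add-on is due.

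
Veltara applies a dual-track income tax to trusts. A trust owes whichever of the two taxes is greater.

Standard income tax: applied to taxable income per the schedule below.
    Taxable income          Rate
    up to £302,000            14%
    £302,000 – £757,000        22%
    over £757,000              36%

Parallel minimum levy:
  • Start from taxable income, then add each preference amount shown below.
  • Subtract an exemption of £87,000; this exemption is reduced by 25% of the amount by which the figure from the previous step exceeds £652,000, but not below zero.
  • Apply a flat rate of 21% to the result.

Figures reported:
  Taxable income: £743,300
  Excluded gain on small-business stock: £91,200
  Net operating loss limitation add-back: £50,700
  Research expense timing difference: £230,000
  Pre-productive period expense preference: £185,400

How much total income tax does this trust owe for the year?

£273,126

Parallel minimum levy:
  Adjusted income: £743,300 + £91,200 + £50,700 + £230,000 + £185,400 = £1,300,600
  Exemption: 25% × (£1,300,600 − £652,000) = £162,150 ≥ £87,000, so the exemption is fully phased out
  Base: £1,300,600 − £0 = £1,300,600
  £1,300,600 × 21% = £273,126

Standard income tax:
  £302,000 × 14% = £42,280
  £441,300 × 22% = £97,086
  → £139,366

£273,126 > £139,366, so the parallel minimum levy is the binding amount.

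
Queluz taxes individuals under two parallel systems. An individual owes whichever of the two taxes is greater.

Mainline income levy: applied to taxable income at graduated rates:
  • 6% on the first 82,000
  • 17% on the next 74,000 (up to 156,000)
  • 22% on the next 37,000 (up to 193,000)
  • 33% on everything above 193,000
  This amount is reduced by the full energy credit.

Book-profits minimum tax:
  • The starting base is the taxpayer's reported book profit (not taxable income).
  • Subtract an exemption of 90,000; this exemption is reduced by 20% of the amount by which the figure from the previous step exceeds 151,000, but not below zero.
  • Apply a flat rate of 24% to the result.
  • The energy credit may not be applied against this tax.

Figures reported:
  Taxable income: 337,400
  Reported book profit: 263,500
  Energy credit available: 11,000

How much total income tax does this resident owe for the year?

Mainline income levy:
  82,000 × 6% = 4,920
  74,000 × 17% = 12,580
  37,000 × 22% = 8,140
  144,400 × 33% = 47,652
  → 73,292
  Less energy credit 11,000 → 62,292

Book-profits minimum tax:
  Base (reported book profit): 263,500
  Exemption: 90,000 − 20% × (263,500 − 151,000) = 90,000 − 22,500 = 67,500
  Base: 263,500 − 67,500 = 196,000
  196,000 × 24% = 47,040

62,292 > 47,040, so the mainline income levy governs.

62,292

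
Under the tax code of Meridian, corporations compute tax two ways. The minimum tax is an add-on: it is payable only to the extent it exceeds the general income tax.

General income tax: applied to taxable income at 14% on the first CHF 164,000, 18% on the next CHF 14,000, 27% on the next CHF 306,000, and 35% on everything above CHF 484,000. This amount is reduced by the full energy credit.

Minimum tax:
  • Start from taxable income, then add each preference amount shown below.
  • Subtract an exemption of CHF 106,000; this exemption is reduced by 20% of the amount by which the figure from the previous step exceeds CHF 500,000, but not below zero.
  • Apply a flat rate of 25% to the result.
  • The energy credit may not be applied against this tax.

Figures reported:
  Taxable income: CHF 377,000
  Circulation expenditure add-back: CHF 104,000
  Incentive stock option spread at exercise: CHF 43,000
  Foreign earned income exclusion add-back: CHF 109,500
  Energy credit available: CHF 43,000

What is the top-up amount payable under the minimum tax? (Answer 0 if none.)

General income tax:
  CHF 164,000 × 14% = CHF 22,960
  CHF 14,000 × 18% = CHF 2,520
  CHF 199,000 × 27% = CHF 53,730
  → CHF 79,210
  Less energy credit CHF 43,000 → CHF 36,210

Minimum tax:
  Adjusted income: CHF 377,000 + CHF 104,000 + CHF 43,000 + CHF 109,500 = CHF 633,500
  Exemption: CHF 106,000 − 20% × (CHF 633,500 − CHF 500,000) = CHF 106,000 − CHF 26,700 = CHF 79,300
  Base: CHF 633,500 − CHF 79,300 = CHF 554,200
  CHF 554,200 × 25% = CHF 138,550

Excess of minimum tax over general income tax: CHF 138,550 − CHF 36,210 = CHF 102,340.

CHF 102,340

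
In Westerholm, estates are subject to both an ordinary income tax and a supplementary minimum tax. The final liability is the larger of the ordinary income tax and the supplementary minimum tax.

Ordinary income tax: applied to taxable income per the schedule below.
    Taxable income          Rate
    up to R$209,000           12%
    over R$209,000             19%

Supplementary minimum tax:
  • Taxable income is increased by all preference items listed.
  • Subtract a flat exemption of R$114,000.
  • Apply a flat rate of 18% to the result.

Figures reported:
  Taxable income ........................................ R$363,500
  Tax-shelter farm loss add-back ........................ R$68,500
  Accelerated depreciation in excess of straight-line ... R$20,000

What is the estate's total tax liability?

Ordinary income tax:
  R$209,000 × 12% = R$25,080
  R$154,500 × 19% = R$29,355
  → R$54,435

Supplementary minimum tax:
  Adjusted income: R$363,500 + R$68,500 + R$20,000 = R$452,000
  Less exemption R$114,000 → base R$338,000
  R$338,000 × 18% = R$60,840

R$60,840 > R$54,435, so the supplementary minimum tax is the binding amount.

R$60,840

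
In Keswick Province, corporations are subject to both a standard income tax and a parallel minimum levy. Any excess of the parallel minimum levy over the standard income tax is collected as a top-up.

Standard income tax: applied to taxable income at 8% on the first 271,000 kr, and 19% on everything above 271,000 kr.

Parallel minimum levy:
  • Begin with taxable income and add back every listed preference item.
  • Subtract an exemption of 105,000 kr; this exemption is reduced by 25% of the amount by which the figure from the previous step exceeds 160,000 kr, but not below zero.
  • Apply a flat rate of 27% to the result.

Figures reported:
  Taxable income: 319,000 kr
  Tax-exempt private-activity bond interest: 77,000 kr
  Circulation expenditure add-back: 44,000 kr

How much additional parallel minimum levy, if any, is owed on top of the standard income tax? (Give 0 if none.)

Standard income tax:
  271,000 kr × 8% = 21,680 kr
  48,000 kr × 19% = 9,120 kr
  → 30,800 kr

Parallel minimum levy:
  Adjusted income: 319,000 kr + 77,000 kr + 44,000 kr = 440,000 kr
  Exemption: 105,000 kr − 25% × (440,000 kr − 160,000 kr) = 105,000 kr − 70,000 kr = 35,000 kr
  Base: 440,000 kr − 35,000 kr = 405,000 kr
  405,000 kr × 27% = 109,350 kr

Excess of parallel minimum levy over standard income tax: 109,350 kr − 30,800 kr = 78,550 kr.

78,550 kr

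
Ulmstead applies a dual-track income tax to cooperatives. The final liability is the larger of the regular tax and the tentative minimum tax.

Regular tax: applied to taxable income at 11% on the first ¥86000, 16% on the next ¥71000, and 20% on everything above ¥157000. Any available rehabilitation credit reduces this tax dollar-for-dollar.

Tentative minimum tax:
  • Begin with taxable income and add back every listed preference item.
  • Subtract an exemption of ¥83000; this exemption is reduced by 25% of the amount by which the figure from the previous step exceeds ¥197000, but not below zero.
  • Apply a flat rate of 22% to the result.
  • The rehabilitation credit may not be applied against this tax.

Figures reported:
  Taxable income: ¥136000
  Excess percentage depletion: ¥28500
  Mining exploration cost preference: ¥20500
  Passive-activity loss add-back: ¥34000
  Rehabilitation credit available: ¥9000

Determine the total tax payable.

Regular tax:
  ¥86000 × 11% = ¥9460
  ¥50000 × 16% = ¥8000
  → ¥17460
  Less rehabilitation credit ¥9000 → ¥8460

Tentative minimum tax:
  Adjusted income: ¥136000 + ¥28500 + ¥20500 + ¥34000 = ¥219000
  Exemption: ¥83000 − 25% × (¥219000 − ¥197000) = ¥83000 − ¥5500 = ¥77500
  Base: ¥219000 − ¥77500 = ¥141500
  ¥141500 × 22% = ¥31130

¥31130 > ¥8460, so the tentative minimum tax is the binding amount.

¥31130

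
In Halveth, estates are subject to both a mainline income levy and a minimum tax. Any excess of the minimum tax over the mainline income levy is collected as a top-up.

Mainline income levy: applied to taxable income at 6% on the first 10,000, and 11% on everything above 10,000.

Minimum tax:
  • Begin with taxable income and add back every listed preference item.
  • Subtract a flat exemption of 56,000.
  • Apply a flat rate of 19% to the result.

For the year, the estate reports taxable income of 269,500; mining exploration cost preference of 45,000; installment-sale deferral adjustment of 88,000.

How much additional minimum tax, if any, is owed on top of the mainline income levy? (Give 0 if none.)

Minimum tax:
  Adjusted income: 269,500 + 45,000 + 88,000 = 402,500
  Less exemption 56,000 → base 346,500
  346,500 × 19% = 65,835

Mainline income levy:
  10,000 × 6% = 600
  259,500 × 11% = 28,545
  → 29,145

Excess of minimum tax over mainline income levy: 65,835 − 29,145 = 36,690.

36,690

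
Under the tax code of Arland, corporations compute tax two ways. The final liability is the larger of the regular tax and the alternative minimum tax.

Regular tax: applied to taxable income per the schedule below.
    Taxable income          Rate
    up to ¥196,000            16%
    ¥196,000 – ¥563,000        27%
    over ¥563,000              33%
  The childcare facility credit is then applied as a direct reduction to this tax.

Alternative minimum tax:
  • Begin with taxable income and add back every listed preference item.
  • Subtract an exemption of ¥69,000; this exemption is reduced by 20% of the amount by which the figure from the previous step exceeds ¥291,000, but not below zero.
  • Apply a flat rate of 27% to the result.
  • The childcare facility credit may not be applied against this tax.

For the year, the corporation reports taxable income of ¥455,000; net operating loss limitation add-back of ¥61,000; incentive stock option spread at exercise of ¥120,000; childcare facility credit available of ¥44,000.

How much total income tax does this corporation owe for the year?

¥171,720

Alternative minimum tax:
  Adjusted income: ¥455,000 + ¥61,000 + ¥120,000 = ¥636,000
  Exemption: 20% × (¥636,000 − ¥291,000) = ¥69,000 ≥ ¥69,000, so the exemption is fully phased out
  Base: ¥636,000 − ¥0 = ¥636,000
  ¥636,000 × 27% = ¥171,720

Regular tax:
  ¥196,000 × 16% = ¥31,360
  ¥259,000 × 27% = ¥69,930
  → ¥101,290
  Less childcare facility credit ¥44,000 → ¥57,290

¥171,720 > ¥57,290, so the alternative minimum tax is the binding amount.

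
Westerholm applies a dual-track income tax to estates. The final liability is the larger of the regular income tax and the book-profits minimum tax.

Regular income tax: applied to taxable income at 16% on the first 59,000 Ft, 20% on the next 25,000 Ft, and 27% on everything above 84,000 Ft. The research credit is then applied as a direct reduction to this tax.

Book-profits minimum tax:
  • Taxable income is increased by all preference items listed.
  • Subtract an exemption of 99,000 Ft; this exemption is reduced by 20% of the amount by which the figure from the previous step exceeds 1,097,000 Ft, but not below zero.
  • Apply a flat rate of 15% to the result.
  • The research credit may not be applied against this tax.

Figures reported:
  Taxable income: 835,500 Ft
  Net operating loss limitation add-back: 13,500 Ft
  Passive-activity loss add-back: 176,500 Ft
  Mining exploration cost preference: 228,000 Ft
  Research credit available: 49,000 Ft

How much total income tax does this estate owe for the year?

Regular income tax:
  59,000 Ft × 16% = 9,440 Ft
  25,000 Ft × 20% = 5,000 Ft
  751,500 Ft × 27% = 202,905 Ft
  → 217,345 Ft
  Less research credit 49,000 Ft → 168,345 Ft

Book-profits minimum tax:
  Adjusted income: 835,500 Ft + 13,500 Ft + 176,500 Ft + 228,000 Ft = 1,253,500 Ft
  Exemption: 99,000 Ft − 20% × (1,253,500 Ft − 1,097,000 Ft) = 99,000 Ft − 31,300 Ft = 67,700 Ft
  Base: 1,253,500 Ft − 67,700 Ft = 1,185,800 Ft
  1,185,800 Ft × 15% = 177,870 Ft

177,870 Ft > 168,345 Ft, so the book-profits minimum tax is the binding amount.

177,870 Ft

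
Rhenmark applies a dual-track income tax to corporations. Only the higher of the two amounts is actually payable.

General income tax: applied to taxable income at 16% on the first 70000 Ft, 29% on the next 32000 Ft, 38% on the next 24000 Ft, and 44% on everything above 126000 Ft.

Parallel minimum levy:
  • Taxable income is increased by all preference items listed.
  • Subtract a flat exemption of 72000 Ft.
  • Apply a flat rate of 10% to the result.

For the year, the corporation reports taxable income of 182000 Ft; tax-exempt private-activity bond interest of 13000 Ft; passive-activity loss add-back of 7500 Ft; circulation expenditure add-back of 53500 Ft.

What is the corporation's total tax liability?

Parallel minimum levy:
  Adjusted income: 182000 Ft + 13000 Ft + 7500 Ft + 53500 Ft = 256000 Ft
  Less exemption 72000 Ft → base 184000 Ft
  184000 Ft × 10% = 18400 Ft

General income tax:
  70000 Ft × 16% = 11200 Ft
  32000 Ft × 29% = 9280 Ft
  24000 Ft × 38% = 9120 Ft
  56000 Ft × 44% = 24640 Ft
  → 54240 Ft

54240 Ft > 18400 Ft, so the general income tax governs.

54240 Ft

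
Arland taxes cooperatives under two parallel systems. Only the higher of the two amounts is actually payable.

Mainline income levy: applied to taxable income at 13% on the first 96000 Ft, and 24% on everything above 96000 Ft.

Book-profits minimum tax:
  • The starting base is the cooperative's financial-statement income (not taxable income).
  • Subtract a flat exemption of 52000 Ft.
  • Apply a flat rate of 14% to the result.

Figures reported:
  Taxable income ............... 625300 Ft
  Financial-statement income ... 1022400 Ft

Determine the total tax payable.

139512 Ft

Book-profits minimum tax:
  Base (financial-statement income): 1022400 Ft
  Less exemption 52000 Ft → base 970400 Ft
  970400 Ft × 14% = 135856 Ft

Mainline income levy:
  96000 Ft × 13% = 12480 Ft
  529300 Ft × 24% = 127032 Ft
  → 139512 Ft

139512 Ft > 135856 Ft, so the mainline income levy governs.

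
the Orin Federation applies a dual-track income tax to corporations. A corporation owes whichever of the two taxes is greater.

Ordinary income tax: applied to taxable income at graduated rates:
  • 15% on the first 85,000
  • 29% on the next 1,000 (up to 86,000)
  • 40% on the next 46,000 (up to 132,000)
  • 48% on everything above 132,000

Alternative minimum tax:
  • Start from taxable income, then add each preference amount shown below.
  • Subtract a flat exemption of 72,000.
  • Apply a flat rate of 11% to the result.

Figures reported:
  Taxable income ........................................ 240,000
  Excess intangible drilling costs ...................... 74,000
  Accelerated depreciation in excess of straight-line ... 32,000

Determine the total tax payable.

83,280

Alternative minimum tax:
  Adjusted income: 240,000 + 74,000 + 32,000 = 346,000
  Less exemption 72,000 → base 274,000
  274,000 × 11% = 30,140

Ordinary income tax:
  85,000 × 15% = 12,750
  1,000 × 29% = 290
  46,000 × 40% = 18,400
  108,000 × 48% = 51,840
  → 83,280

83,280 > 30,140, so the ordinary income tax governs.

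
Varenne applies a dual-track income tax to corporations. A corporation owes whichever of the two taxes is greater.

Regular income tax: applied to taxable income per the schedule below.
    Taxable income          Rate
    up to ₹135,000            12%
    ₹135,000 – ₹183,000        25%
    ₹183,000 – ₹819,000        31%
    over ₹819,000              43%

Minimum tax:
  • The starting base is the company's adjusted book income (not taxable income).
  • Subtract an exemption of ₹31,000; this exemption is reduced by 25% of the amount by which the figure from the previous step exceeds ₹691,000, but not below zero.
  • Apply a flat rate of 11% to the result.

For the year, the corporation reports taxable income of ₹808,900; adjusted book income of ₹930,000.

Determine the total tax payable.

Regular income tax:
  ₹135,000 × 12% = ₹16,200
  ₹48,000 × 25% = ₹12,000
  ₹625,900 × 31% = ₹194,029
  → ₹222,229

Minimum tax:
  Base (adjusted book income): ₹930,000
  Exemption: 25% × (₹930,000 − ₹691,000) = ₹59,750 ≥ ₹31,000, so the exemption is fully phased out
  Base: ₹930,000 − ₹0 = ₹930,000
  ₹930,000 × 11% = ₹102,300

₹222,229 > ₹102,300, so the regular income tax governs.

₹222,229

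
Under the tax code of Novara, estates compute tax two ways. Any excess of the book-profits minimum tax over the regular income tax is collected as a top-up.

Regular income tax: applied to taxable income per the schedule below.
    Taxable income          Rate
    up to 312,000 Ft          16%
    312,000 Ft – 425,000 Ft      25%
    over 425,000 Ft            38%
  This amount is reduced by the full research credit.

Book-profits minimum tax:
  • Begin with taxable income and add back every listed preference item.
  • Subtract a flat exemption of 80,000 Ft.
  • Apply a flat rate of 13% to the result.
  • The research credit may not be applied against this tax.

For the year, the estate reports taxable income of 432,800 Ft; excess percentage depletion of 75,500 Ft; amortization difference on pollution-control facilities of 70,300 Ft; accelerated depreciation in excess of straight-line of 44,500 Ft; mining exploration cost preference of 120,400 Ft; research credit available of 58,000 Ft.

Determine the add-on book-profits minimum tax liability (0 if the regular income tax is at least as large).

63,121 Ft

Book-profits minimum tax:
  Adjusted income: 432,800 Ft + 75,500 Ft + 70,300 Ft + 44,500 Ft + 120,400 Ft = 743,500 Ft
  Less exemption 80,000 Ft → base 663,500 Ft
  663,500 Ft × 13% = 86,255 Ft

Regular income tax:
  312,000 Ft × 16% = 49,920 Ft
  113,000 Ft × 25% = 28,250 Ft
  7,800 Ft × 38% = 2,964 Ft
  → 81,134 Ft
  Less research credit 58,000 Ft → 23,134 Ft

Excess of book-profits minimum tax over regular income tax: 86,255 Ft − 23,134 Ft = 63,121 Ft.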